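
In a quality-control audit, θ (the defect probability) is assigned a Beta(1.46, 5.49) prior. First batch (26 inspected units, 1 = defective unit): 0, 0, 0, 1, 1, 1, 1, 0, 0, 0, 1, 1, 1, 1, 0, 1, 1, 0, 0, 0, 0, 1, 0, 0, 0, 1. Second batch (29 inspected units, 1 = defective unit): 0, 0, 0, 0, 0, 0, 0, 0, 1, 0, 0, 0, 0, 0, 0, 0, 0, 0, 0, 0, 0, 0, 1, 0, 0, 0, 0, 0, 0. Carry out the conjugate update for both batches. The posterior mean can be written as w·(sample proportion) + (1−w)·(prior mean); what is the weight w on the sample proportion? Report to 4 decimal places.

0.8878

The Beta prior is conjugate to a Binomial/Bernoulli likelihood; the update adds successes to α and failures to β.
Total number of inspected units: n = 26 + 29 = 55.
Posterior mean = (α₀+k)/(α₀+β₀+n) = [n/(α₀+β₀+n)]·(k/n) + [(α₀+β₀)/(α₀+β₀+n)]·α₀/(α₀+β₀), so only n and the prior enter the weight.
The weight on the data is w = n/(α₀+β₀+n) = 55/(1.46+5.49+55) = 55/61.95 = 0.8878.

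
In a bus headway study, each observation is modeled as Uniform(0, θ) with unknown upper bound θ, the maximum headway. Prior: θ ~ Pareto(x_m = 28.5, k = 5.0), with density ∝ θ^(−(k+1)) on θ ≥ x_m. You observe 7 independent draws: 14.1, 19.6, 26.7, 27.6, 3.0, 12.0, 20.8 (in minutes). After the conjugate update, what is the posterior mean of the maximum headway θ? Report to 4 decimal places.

A Pareto(scale x_m, shape k) prior on the upper bound θ of Uniform(0, θ) is conjugate: posterior is Pareto(max(x_m, max xᵢ), k + n).
Sample maximum = 27.6; prior scale x_m = 28.5 → posterior scale = max = 28.5.
Posterior shape = 5.0 + 7 = 12.0.
E[θ|data] = k·x_m/(k−1) = 12.0·28.5/11.0 = 31.0909.

31.0909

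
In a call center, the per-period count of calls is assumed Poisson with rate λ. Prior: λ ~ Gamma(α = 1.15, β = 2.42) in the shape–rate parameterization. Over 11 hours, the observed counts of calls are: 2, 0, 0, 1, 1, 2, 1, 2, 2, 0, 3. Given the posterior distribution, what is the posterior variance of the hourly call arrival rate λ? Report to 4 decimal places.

With a Gamma(shape α, rate β) prior, the Poisson likelihood is conjugate: the posterior is Gamma(α + ΣXᵢ, β + n).
Sum of counts S = 14 over n = 11 hours.
Posterior: Gamma(α+S, β+n) = Gamma(1.15+14, 2.42+11) = Gamma(15.15, 13.42).
Var = α/β² = 15.15/13.42² = 0.0841.

0.0841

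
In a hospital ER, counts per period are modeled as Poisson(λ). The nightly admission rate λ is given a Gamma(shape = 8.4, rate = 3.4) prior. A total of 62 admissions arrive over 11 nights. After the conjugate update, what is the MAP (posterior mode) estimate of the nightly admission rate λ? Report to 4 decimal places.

4.8194

With a Gamma(shape α, rate β) prior, the Poisson likelihood is conjugate: the posterior is Gamma(α + ΣXᵢ, β + n).
Posterior: Gamma(α+S, β+n) = Gamma(8.4+62, 3.4+11) = Gamma(70.4, 14.4).
Mode of Gamma(α,β) for α≥1 is (α−1)/β = 69.4/14.4 = 4.8194.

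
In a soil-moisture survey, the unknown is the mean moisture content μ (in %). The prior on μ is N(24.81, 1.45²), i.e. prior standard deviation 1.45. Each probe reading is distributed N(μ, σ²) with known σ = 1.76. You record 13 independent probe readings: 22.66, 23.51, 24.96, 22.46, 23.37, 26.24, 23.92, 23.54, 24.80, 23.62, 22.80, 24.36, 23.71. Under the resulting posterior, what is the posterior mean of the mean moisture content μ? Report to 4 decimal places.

For Normal data with known variance σ², a Normal(μ₀, σ₀²) prior on μ is conjugate. Posterior precision = 1/σ₀² + n/σ²; posterior mean is the precision-weighted average of μ₀ and x̄.
Σxᵢ = 22.66 + 23.51 + 24.96 + 22.46 + 23.37 + 26.24 + 23.92 + 23.54 + 24.80 + 23.62 + 22.80 + 24.36 + 23.71 = 309.95, so n·x̄ = 309.95.
σ₀² = 1.45² = 2.1025, σ² = 1.76² = 3.0976; σ² + n·σ₀² = 3.0976 + 13·2.1025 = 30.4301.
Posterior mean = (μ₀/σ₀² + n·x̄/σ²)/(1/σ₀² + n/σ²) = (σ²·μ₀ + σ₀²·n·x̄)/(σ² + n·σ₀²) = (3.0976·24.81 + 2.1025·309.95)/30.4301 = 728.521331/30.4301 = 23.9408.

23.9408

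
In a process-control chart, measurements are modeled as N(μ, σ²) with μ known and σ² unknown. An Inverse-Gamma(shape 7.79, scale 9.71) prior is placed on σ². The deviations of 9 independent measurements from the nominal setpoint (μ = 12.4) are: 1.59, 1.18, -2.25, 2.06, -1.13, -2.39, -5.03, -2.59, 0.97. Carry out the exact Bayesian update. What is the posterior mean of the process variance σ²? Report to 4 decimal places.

3.2146

With known mean μ and an Inverse-Gamma(α, β) prior on σ², the Normal likelihood is conjugate: posterior is Inv-Gamma(α + n/2, β + Σ(xᵢ−μ)²/2).
Σ(xᵢ−μ)² = (1.59)² + (1.18)² + (-2.25)² + (2.06)² + (-1.13)² + (-2.39)² + (-5.03)² + (-2.59)² + (0.97)² = 53.1655.
Posterior: Inv-Gamma(7.79 + 9/2, 9.71 + 53.1655/2) = Inv-Gamma(12.29, 36.29275).
E[σ²|data] = β/(α−1) = 36.29275/11.29 = 3.2146.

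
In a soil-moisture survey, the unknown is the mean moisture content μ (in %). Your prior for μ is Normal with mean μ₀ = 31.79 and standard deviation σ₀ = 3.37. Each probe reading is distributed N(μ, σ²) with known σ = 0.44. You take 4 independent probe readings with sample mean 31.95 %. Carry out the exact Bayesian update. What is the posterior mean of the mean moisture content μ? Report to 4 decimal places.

31.9493

For Normal data with known variance σ², a Normal(μ₀, σ₀²) prior on μ is conjugate. Posterior precision = 1/σ₀² + n/σ²; posterior mean is the precision-weighted average of μ₀ and x̄.
n·x̄ = 4·31.95 = 127.8.
σ₀² = 3.37² = 11.3569, σ² = 0.44² = 0.1936; σ² + n·σ₀² = 0.1936 + 4·11.3569 = 45.6212.
Posterior mean = (μ₀/σ₀² + n·x̄/σ²)/(1/σ₀² + n/σ²) = (σ²·μ₀ + σ₀²·n·x̄)/(σ² + n·σ₀²) = (0.1936·31.79 + 11.3569·127.8)/45.6212 = 1457.566364/45.6212 = 31.9493.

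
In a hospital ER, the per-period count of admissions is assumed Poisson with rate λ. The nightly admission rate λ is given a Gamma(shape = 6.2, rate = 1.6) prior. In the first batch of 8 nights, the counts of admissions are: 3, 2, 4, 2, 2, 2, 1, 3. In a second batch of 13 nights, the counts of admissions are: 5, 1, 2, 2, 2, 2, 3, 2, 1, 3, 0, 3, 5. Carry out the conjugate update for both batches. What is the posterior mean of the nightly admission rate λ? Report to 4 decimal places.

With a Gamma(shape α, rate β) prior, the Poisson likelihood is conjugate: the posterior is Gamma(α + ΣXᵢ, β + n).
Batch 1: sum of counts S = 19 over n = 8 nights.
After batch 1: Gamma(α+S, β+n) = Gamma(6.2+19, 1.6+8) = Gamma(25.2, 9.6).
Batch 2: sum of counts S = 31 over n = 13 nights.
After batch 2: Gamma(α+S, β+n) = Gamma(25.2+31, 9.6+13) = Gamma(56.2, 22.6).
Posterior mean = α/β = 56.2/22.6 = 2.4867.

2.4867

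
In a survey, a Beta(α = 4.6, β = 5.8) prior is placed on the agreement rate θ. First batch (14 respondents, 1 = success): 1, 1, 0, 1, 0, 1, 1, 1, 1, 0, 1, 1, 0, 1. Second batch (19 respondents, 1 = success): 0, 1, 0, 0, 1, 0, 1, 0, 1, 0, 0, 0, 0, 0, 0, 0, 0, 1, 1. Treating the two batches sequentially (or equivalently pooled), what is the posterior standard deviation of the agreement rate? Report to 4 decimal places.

0.0749

The Beta prior is conjugate to a Binomial/Bernoulli likelihood; the update adds successes to α and failures to β.
After batch 1: Beta(4.6+10, 5.8+4) = Beta(14.6, 9.8).
After batch 2: Beta(14.6+6, 9.8+13) = Beta(20.6, 22.8).
Var = αβ/((α+β)²(α+β+1)) = 20.6·22.8/(43.4²·44.4) = 0.00561616; SD = √0.00561616 = 0.0749.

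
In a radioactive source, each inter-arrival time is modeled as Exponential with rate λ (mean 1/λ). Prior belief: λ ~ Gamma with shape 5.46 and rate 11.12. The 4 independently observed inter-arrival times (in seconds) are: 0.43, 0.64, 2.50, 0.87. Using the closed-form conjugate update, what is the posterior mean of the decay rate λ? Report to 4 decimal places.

0.6080

With a Gamma(shape α, rate β) prior on the exponential rate λ, the posterior after n observations with total T = Σxᵢ is Gamma(α+n, β+T).
Sum of observations T = 4.44 seconds; n = 4.
Posterior: Gamma(5.46+4, 11.12+4.44) = Gamma(9.46, 15.56).
Posterior mean of λ = α/β = 9.46/15.56 = 0.6080.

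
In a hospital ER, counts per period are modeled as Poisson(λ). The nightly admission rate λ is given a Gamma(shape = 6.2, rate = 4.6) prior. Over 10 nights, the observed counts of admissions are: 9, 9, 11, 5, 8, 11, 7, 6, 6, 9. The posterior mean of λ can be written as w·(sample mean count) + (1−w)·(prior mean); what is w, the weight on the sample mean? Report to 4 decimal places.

With a Gamma(shape α, rate β) prior, the Poisson likelihood is conjugate: the posterior is Gamma(α + ΣXᵢ, β + n).
Posterior mean = (α₀+S)/(β₀+n) = [n/(β₀+n)]·(S/n) + [β₀/(β₀+n)]·(α₀/β₀), so only n and β₀ enter the weight.
Weight on data w = n/(β₀+n) = 10/(4.6+10) = 10/14.6 = 0.6849.

0.6849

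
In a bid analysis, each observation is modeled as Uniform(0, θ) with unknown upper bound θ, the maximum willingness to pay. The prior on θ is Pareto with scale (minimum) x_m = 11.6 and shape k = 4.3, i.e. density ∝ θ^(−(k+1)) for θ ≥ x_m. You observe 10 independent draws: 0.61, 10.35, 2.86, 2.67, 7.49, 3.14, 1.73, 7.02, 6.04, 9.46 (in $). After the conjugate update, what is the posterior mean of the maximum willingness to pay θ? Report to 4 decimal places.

12.4722

A Pareto(scale x_m, shape k) prior on the upper bound θ of Uniform(0, θ) is conjugate: posterior is Pareto(max(x_m, max xᵢ), k + n).
Sample maximum = 10.35; prior scale x_m = 11.6 → posterior scale = max = 11.60.
Posterior shape = 4.3 + 10 = 14.3.
E[θ|data] = k·x_m/(k−1) = 14.3·11.60/13.3 = 12.4722.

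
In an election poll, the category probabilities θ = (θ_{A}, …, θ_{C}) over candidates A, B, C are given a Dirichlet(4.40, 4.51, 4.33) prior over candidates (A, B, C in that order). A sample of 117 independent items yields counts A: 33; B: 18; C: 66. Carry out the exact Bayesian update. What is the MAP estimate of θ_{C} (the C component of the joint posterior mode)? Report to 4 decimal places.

0.5449

The Dirichlet prior is conjugate to the Multinomial likelihood: each posterior αⱼ = prior αⱼ + observed count nⱼ.
Posterior concentration: (37.40, 22.51, 70.33), total = 130.24.
Joint mode component: (α_{C}−1)/(Σα−K) = 69.33/127.24 = 0.5449.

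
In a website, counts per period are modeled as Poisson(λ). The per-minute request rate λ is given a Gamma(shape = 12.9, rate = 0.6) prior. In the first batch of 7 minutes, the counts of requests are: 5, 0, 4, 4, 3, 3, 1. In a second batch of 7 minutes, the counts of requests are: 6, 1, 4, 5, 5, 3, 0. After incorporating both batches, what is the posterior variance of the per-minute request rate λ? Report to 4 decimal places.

0.2669

With a Gamma(shape α, rate β) prior, the Poisson likelihood is conjugate: the posterior is Gamma(α + ΣXᵢ, β + n).
Batch 1: sum of counts S = 20 over n = 7 minutes.
After batch 1: Gamma(α+S, β+n) = Gamma(12.9+20, 0.6+7) = Gamma(32.9, 7.6).
Batch 2: sum of counts S = 24 over n = 7 minutes.
After batch 2: Gamma(α+S, β+n) = Gamma(32.9+24, 7.6+7) = Gamma(56.9, 14.6).
Var = α/β² = 56.9/14.6² = 0.2669.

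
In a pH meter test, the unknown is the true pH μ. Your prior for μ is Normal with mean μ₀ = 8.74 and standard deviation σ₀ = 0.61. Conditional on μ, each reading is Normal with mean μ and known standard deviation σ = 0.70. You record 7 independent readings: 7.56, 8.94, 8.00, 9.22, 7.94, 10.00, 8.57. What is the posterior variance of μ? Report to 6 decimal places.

For Normal data with known variance σ², a Normal(μ₀, σ₀²) prior on μ is conjugate. Posterior precision = 1/σ₀² + n/σ²; posterior mean is the precision-weighted average of μ₀ and x̄.
σ₀² = 0.61² = 0.3721, σ² = 0.70² = 0.49; σ² + n·σ₀² = 0.49 + 7·0.3721 = 3.0947.
Posterior precision = 1/σ₀² + n/σ² = 1/0.3721 + 7/0.49 = (σ² + n·σ₀²)/(σ₀²σ²) = 3.0947/(0.3721·0.49); posterior variance σₙ² = σ₀²σ²/(σ² + n·σ₀²) = 0.3721·0.49/3.0947 = 0.058917.

0.058917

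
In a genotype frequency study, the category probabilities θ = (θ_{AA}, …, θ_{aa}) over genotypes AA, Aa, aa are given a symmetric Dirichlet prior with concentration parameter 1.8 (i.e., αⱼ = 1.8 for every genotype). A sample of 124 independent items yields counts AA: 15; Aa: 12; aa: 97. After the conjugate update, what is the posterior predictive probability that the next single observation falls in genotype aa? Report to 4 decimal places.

The Dirichlet prior is conjugate to the Multinomial likelihood: each posterior αⱼ = prior αⱼ + observed count nⱼ.
Posterior concentration: (16.8, 13.8, 98.8), total = 129.4.
P(next = aa | data) = α_{aa}/Σα = 0.7635.

0.7635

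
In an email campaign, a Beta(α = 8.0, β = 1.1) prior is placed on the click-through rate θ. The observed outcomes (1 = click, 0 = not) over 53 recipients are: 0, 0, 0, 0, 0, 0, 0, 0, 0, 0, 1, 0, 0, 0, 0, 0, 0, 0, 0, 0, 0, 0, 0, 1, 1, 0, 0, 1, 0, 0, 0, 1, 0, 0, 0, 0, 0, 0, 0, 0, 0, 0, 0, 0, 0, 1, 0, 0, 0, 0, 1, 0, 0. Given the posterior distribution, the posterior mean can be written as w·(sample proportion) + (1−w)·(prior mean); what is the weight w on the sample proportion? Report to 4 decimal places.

0.8535

The Beta prior is conjugate to a Binomial/Bernoulli likelihood; the update adds successes to α and failures to β.
Posterior mean = (α₀+k)/(α₀+β₀+n) = [n/(α₀+β₀+n)]·(k/n) + [(α₀+β₀)/(α₀+β₀+n)]·α₀/(α₀+β₀), so only n and the prior enter the weight.
The weight on the data is w = n/(α₀+β₀+n) = 53/(8.0+1.1+53) = 53/62.1 = 0.8535.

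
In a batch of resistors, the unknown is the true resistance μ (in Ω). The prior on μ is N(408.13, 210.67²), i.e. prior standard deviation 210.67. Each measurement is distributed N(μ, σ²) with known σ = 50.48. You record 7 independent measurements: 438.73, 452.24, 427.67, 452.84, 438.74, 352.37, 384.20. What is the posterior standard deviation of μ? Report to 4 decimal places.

For Normal data with known variance σ², a Normal(μ₀, σ₀²) prior on μ is conjugate. Posterior precision = 1/σ₀² + n/σ²; posterior mean is the precision-weighted average of μ₀ and x̄.
σ₀² = 210.67² = 44381.8489, σ² = 50.48² = 2548.2304; σ² + n·σ₀² = 2548.2304 + 7·44381.8489 = 313221.1727.
Posterior precision = 1/σ₀² + n/σ² = 1/44381.8489 + 7/2548.2304 = (σ² + n·σ₀²)/(σ₀²σ²) = 313221.1727/(44381.8489·2548.2304); posterior variance σₙ² = σ₀²σ²/(σ² + n·σ₀²) = 44381.8489·2548.2304/313221.1727 = 361.071302.
Posterior SD = √σₙ² = √(44381.8489·2548.2304/313221.1727) = 19.0019.

19.0019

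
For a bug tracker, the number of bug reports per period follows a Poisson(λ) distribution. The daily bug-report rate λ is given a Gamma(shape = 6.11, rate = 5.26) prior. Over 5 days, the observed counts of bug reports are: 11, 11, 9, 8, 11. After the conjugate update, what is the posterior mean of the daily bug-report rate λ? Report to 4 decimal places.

5.4688

With a Gamma(shape α, rate β) prior, the Poisson likelihood is conjugate: the posterior is Gamma(α + ΣXᵢ, β + n).
Sum of counts S = 50 over n = 5 days.
Posterior: Gamma(α+S, β+n) = Gamma(6.11+50, 5.26+5) = Gamma(56.11, 10.26).
Posterior mean = α/β = 56.11/10.26 = 5.4688.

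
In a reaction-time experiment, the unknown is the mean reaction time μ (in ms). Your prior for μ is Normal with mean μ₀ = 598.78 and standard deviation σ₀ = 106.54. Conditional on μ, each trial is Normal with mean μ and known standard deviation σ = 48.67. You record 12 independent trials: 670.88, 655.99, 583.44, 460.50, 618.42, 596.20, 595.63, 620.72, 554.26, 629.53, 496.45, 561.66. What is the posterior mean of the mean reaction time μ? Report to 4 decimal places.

For Normal data with known variance σ², a Normal(μ₀, σ₀²) prior on μ is conjugate. Posterior precision = 1/σ₀² + n/σ²; posterior mean is the precision-weighted average of μ₀ and x̄.
Σxᵢ = 670.88 + 655.99 + 583.44 + 460.50 + 618.42 + 596.20 + 595.63 + 620.72 + 554.26 + 629.53 + 496.45 + 561.66 = 7043.68, so n·x̄ = 7043.68.
σ₀² = 106.54² = 11350.7716, σ² = 48.67² = 2368.7689; σ² + n·σ₀² = 2368.7689 + 12·11350.7716 = 138578.0281.
Posterior mean = (μ₀/σ₀² + n·x̄/σ²)/(1/σ₀² + n/σ²) = (σ²·μ₀ + σ₀²·n·x̄)/(σ² + n·σ₀²) = (2368.7689·598.78 + 11350.7716·7043.68)/138578.0281 = 81369574.34543/138578.0281 = 587.1751.

587.1751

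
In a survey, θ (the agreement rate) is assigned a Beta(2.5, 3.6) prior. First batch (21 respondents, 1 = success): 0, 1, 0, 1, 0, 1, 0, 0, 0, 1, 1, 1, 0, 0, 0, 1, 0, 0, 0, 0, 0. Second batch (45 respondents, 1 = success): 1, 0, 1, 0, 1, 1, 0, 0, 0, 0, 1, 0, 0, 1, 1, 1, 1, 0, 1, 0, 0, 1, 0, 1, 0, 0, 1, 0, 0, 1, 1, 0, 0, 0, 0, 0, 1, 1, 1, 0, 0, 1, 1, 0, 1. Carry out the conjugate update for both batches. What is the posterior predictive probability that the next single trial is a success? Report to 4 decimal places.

0.4230

The Beta prior is conjugate to a Binomial/Bernoulli likelihood; the update adds successes to α and failures to β.
After batch 1: Beta(2.5+7, 3.6+14) = Beta(9.5, 17.6).
After batch 2: Beta(9.5+21, 17.6+24) = Beta(30.5, 41.6).
For a single future Bernoulli trial, P(success | data) = α/(α+β) = 0.4230.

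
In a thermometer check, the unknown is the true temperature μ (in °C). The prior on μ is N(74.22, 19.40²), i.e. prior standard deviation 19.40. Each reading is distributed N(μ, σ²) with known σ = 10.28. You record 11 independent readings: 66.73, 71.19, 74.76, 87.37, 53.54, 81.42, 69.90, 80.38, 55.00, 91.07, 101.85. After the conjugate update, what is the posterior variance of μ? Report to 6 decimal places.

For Normal data with known variance σ², a Normal(μ₀, σ₀²) prior on μ is conjugate. Posterior precision = 1/σ₀² + n/σ²; posterior mean is the precision-weighted average of μ₀ and x̄.
σ₀² = 19.40² = 376.36, σ² = 10.28² = 105.6784; σ² + n·σ₀² = 105.6784 + 11·376.36 = 4245.6384.
Posterior precision = 1/σ₀² + n/σ² = 1/376.36 + 11/105.6784 = (σ² + n·σ₀²)/(σ₀²σ²) = 4245.6384/(376.36·105.6784); posterior variance σₙ² = σ₀²σ²/(σ² + n·σ₀²) = 376.36·105.6784/4245.6384 = 9.367996.

9.367996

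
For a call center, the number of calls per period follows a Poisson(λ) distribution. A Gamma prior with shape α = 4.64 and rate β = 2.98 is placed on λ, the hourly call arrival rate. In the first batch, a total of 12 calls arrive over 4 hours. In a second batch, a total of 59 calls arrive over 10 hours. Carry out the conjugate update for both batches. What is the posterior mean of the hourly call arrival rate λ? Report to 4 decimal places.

With a Gamma(shape α, rate β) prior, the Poisson likelihood is conjugate: the posterior is Gamma(α + ΣXᵢ, β + n).
After batch 1: Gamma(α+S, β+n) = Gamma(4.64+12, 2.98+4) = Gamma(16.64, 6.98).
After batch 2: Gamma(α+S, β+n) = Gamma(16.64+59, 6.98+10) = Gamma(75.64, 16.98).
Posterior mean = α/β = 75.64/16.98 = 4.4547.

4.4547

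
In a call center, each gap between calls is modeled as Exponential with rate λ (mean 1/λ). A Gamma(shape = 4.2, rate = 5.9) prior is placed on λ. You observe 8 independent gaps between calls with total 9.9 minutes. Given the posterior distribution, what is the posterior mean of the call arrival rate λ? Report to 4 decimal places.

With a Gamma(shape α, rate β) prior on the exponential rate λ, the posterior after n observations with total T = Σxᵢ is Gamma(α+n, β+T).
Posterior: Gamma(4.2+8, 5.9+9.9) = Gamma(12.2, 15.8).
Posterior mean of λ = α/β = 12.2/15.8 = 0.7722.

0.7722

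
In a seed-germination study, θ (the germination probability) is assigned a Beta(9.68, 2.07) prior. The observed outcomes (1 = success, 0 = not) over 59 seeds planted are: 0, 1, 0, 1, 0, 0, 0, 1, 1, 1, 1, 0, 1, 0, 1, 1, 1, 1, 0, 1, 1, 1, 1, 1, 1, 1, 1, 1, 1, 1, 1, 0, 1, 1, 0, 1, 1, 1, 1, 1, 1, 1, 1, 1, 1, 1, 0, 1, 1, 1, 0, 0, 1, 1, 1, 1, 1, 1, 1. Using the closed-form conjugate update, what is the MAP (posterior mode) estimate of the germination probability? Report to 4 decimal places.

The Beta prior is conjugate to a Binomial/Bernoulli likelihood; the update adds successes to α and failures to β.
Posterior: Beta(α+k, β+n−k) = Beta(9.68+46, 2.07+13) = Beta(55.68, 15.07).
Mode of Beta(a,b) for a,b>1 is (a−1)/(a+b−2) = 54.68/68.75 = 0.7953.

0.7953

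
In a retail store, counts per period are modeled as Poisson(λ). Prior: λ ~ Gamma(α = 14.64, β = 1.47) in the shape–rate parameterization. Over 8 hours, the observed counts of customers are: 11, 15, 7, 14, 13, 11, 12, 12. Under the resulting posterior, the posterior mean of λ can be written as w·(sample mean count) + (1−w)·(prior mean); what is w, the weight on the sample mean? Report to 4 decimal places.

0.8448

With a Gamma(shape α, rate β) prior, the Poisson likelihood is conjugate: the posterior is Gamma(α + ΣXᵢ, β + n).
Posterior mean = (α₀+S)/(β₀+n) = [n/(β₀+n)]·(S/n) + [β₀/(β₀+n)]·(α₀/β₀), so only n and β₀ enter the weight.
Weight on data w = n/(β₀+n) = 8/(1.47+8) = 8/9.47 = 0.8448.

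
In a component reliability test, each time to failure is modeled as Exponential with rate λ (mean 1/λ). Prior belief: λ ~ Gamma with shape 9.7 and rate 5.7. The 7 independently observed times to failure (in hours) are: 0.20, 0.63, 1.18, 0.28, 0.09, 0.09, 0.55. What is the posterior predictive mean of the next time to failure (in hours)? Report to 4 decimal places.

With a Gamma(shape α, rate β) prior on the exponential rate λ, the posterior after n observations with total T = Σxᵢ is Gamma(α+n, β+T).
Sum of observations T = 3.02 hours; n = 7.
Posterior: Gamma(9.7+7, 5.7+3.02) = Gamma(16.7, 8.72).
The predictive distribution for the next observation is Lomax; its mean is β/(α−1) = 8.72/15.7 = 0.5554.

0.5554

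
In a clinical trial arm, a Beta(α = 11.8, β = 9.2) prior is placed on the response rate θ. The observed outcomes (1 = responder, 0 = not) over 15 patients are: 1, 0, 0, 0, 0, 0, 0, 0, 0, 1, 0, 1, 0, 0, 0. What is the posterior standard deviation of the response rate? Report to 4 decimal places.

0.0809

The Beta prior is conjugate to a Binomial/Bernoulli likelihood; the update adds successes to α and failures to β.
Posterior: Beta(α+k, β+n−k) = Beta(11.8+3, 9.2+12) = Beta(14.8, 21.2).
Var = αβ/((α+β)²(α+β+1)) = 14.8·21.2/(36.0²·37.0) = 0.00654321; SD = √0.00654321 = 0.0809.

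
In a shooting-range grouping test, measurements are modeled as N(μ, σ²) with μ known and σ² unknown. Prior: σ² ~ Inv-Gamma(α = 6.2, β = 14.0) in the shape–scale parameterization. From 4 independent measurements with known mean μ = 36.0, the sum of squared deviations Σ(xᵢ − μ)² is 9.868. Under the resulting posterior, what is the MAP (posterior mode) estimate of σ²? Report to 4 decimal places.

2.0580

With known mean μ and an Inverse-Gamma(α, β) prior on σ², the Normal likelihood is conjugate: posterior is Inv-Gamma(α + n/2, β + Σ(xᵢ−μ)²/2).
Posterior: Inv-Gamma(6.2 + 4/2, 14.0 + 9.868/2) = Inv-Gamma(8.20, 18.9340).
Mode = β/(α+1) = 18.9340/9.20 = 2.0580.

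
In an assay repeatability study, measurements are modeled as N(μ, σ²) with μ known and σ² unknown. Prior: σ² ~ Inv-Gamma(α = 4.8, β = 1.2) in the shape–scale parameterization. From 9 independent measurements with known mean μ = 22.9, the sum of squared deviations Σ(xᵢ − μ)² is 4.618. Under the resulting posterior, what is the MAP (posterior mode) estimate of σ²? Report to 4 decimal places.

0.3407

With known mean μ and an Inverse-Gamma(α, β) prior on σ², the Normal likelihood is conjugate: posterior is Inv-Gamma(α + n/2, β + Σ(xᵢ−μ)²/2).
Posterior: Inv-Gamma(4.8 + 9/2, 1.2 + 4.618/2) = Inv-Gamma(9.30, 3.5090).
Mode = β/(α+1) = 3.5090/10.30 = 0.3407.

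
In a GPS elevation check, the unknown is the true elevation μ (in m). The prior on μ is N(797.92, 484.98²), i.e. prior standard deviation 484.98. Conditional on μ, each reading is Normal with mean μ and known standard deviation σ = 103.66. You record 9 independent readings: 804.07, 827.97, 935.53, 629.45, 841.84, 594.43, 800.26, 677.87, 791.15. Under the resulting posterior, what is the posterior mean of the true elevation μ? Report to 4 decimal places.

767.1086

For Normal data with known variance σ², a Normal(μ₀, σ₀²) prior on μ is conjugate. Posterior precision = 1/σ₀² + n/σ²; posterior mean is the precision-weighted average of μ₀ and x̄.
Σxᵢ = 804.07 + 827.97 + 935.53 + 629.45 + 841.84 + 594.43 + 800.26 + 677.87 + 791.15 = 6902.57, so n·x̄ = 6902.57.
σ₀² = 484.98² = 235205.6004, σ² = 103.66² = 10745.3956; σ² + n·σ₀² = 10745.3956 + 9·235205.6004 = 2127595.7992.
Posterior mean = (μ₀/σ₀² + n·x̄/σ²)/(1/σ₀² + n/σ²) = (σ²·μ₀ + σ₀²·n·x̄)/(σ² + n·σ₀²) = (10745.3956·797.92 + 235205.6004·6902.57)/2127595.7992 = 1632097087.21018/2127595.7992 = 767.1086.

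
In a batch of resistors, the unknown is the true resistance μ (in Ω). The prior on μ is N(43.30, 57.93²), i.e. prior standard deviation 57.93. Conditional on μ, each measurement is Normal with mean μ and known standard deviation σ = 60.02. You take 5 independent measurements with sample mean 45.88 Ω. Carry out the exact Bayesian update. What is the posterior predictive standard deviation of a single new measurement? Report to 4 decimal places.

For Normal data with known variance σ², a Normal(μ₀, σ₀²) prior on μ is conjugate. Posterior precision = 1/σ₀² + n/σ²; posterior mean is the precision-weighted average of μ₀ and x̄.
σ₀² = 57.93² = 3355.8849, σ² = 60.02² = 3602.4004; σ² + n·σ₀² = 3602.4004 + 5·3355.8849 = 20381.8249.
Posterior precision = 1/σ₀² + n/σ² = 1/3355.8849 + 5/3602.4004 = (σ² + n·σ₀²)/(σ₀²σ²) = 20381.8249/(3355.8849·3602.4004); posterior variance σₙ² = σ₀²σ²/(σ² + n·σ₀²) = 3355.8849·3602.4004/20381.8249 = 593.138307.
Predictive variance for one new observation = σₙ² + σ² = 3355.8849·3602.4004/20381.8249 + 3602.4004 = σ²·(σ₀² + 20381.8249)/20381.8249 = 3602.4004·23737.7098/20381.8249 = 4195.538707; SD = √(3602.4004·23737.7098/20381.8249) = 64.7730.

64.7730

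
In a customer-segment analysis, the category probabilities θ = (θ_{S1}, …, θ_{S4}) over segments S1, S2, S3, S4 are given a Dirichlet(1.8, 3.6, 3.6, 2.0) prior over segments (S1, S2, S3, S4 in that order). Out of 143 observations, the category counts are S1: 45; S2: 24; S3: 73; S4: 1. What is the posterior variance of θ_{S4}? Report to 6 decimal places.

The Dirichlet prior is conjugate to the Multinomial likelihood: each posterior αⱼ = prior αⱼ + observed count nⱼ.
Posterior concentration: (46.8, 27.6, 76.6, 3.0), total = 154.0.
Var[θ_j] = α_j(Σα−α_j)/((Σα)²(Σα+1)) = 3.0·151.0/(154.0²·155.0) = 0.000123.

0.000123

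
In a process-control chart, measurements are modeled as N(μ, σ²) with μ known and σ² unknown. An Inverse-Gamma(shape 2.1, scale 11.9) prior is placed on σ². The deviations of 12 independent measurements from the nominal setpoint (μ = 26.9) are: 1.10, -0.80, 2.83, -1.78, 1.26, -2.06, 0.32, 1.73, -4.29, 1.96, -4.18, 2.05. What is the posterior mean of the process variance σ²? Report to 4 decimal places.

6.3151

With known mean μ and an Inverse-Gamma(α, β) prior on σ², the Normal likelihood is conjugate: posterior is Inv-Gamma(α + n/2, β + Σ(xᵢ−μ)²/2).
Σ(xᵢ−μ)² = (1.10)² + (-0.80)² + (2.83)² + (-1.78)² + (1.26)² + (-2.06)² + (0.32)² + (1.73)² + (-4.29)² + (1.96)² + (-4.18)² + (2.05)² = 65.8744.
Posterior: Inv-Gamma(2.1 + 12/2, 11.9 + 65.8744/2) = Inv-Gamma(8.10, 44.83720).
E[σ²|data] = β/(α−1) = 44.83720/7.10 = 6.3151.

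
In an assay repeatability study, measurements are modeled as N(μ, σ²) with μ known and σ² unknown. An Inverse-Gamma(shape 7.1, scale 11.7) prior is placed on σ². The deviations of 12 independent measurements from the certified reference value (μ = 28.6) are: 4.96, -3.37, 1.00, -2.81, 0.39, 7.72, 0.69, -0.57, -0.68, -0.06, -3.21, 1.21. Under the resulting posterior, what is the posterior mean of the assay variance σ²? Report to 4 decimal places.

5.8281

With known mean μ and an Inverse-Gamma(α, β) prior on σ², the Normal likelihood is conjugate: posterior is Inv-Gamma(α + n/2, β + Σ(xᵢ−μ)²/2).
Σ(xᵢ−μ)² = (4.96)² + (-3.37)² + (1.00)² + (-2.81)² + (0.39)² + (7.72)² + (0.69)² + (-0.57)² + (-0.68)² + (-0.06)² + (-3.21)² + (1.21)² = 117.6403.
Posterior: Inv-Gamma(7.1 + 12/2, 11.7 + 117.6403/2) = Inv-Gamma(13.10, 70.52015).
E[σ²|data] = β/(α−1) = 70.52015/12.10 = 5.8281.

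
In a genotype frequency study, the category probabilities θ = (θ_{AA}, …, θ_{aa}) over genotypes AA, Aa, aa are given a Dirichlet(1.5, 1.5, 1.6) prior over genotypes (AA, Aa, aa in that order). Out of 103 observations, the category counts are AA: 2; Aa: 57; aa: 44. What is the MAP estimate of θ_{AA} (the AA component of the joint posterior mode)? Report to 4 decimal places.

The Dirichlet prior is conjugate to the Multinomial likelihood: each posterior αⱼ = prior αⱼ + observed count nⱼ.
Posterior concentration: (3.5, 58.5, 45.6), total = 107.6.
Joint mode component: (α_{AA}−1)/(Σα−K) = 2.5/104.6 = 0.0239.

0.0239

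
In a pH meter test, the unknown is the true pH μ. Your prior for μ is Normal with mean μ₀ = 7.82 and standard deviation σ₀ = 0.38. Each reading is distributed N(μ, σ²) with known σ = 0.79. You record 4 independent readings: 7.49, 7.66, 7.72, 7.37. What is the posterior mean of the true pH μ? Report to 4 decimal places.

For Normal data with known variance σ², a Normal(μ₀, σ₀²) prior on μ is conjugate. Posterior precision = 1/σ₀² + n/σ²; posterior mean is the precision-weighted average of μ₀ and x̄.
Σxᵢ = 7.49 + 7.66 + 7.72 + 7.37 = 30.24, so n·x̄ = 30.24.
σ₀² = 0.38² = 0.1444, σ² = 0.79² = 0.6241; σ² + n·σ₀² = 0.6241 + 4·0.1444 = 1.2017.
Posterior mean = (μ₀/σ₀² + n·x̄/σ²)/(1/σ₀² + n/σ²) = (σ²·μ₀ + σ₀²·n·x̄)/(σ² + n·σ₀²) = (0.6241·7.82 + 0.1444·30.24)/1.2017 = 9.247118/1.2017 = 7.6950.

7.6950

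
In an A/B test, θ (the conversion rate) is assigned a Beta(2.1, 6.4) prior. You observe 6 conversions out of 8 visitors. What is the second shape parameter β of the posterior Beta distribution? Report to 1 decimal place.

The Beta prior is conjugate to a Binomial/Bernoulli likelihood; the update adds successes to α and failures to β.
Posterior: Beta(α+k, β+n−k) = Beta(2.1+6, 6.4+2) = Beta(8.1, 8.4).
Posterior β = 8.4.

8.4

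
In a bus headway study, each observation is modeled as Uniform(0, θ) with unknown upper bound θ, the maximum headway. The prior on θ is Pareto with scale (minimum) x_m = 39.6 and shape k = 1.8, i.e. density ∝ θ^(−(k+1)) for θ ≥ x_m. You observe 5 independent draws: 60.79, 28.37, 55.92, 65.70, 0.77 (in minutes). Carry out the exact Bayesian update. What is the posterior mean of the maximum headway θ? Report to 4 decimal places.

77.0276

A Pareto(scale x_m, shape k) prior on the upper bound θ of Uniform(0, θ) is conjugate: posterior is Pareto(max(x_m, max xᵢ), k + n).
Sample maximum = 65.70; prior scale x_m = 39.6 → posterior scale = max = 65.70.
Posterior shape = 1.8 + 5 = 6.8.
E[θ|data] = k·x_m/(k−1) = 6.8·65.70/5.8 = 77.0276.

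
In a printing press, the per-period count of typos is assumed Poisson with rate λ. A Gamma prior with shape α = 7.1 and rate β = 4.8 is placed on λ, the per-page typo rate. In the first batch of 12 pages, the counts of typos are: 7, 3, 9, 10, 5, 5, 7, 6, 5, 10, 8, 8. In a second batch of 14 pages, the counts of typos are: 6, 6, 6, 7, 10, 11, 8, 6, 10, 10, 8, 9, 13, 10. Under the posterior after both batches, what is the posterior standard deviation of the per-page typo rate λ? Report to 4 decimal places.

With a Gamma(shape α, rate β) prior, the Poisson likelihood is conjugate: the posterior is Gamma(α + ΣXᵢ, β + n).
Batch 1: sum of counts S = 83 over n = 12 pages.
After batch 1: Gamma(α+S, β+n) = Gamma(7.1+83, 4.8+12) = Gamma(90.1, 16.8).
Batch 2: sum of counts S = 120 over n = 14 pages.
After batch 2: Gamma(α+S, β+n) = Gamma(90.1+120, 16.8+14) = Gamma(210.1, 30.8).
SD = √α/β = √210.1/30.8 = 0.4706.

0.4706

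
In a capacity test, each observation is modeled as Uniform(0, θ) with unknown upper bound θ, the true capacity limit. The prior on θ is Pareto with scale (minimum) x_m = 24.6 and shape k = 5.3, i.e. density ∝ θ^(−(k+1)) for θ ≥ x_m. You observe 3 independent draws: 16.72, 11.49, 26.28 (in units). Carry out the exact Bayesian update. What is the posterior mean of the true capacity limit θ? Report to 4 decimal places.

29.8800

A Pareto(scale x_m, shape k) prior on the upper bound θ of Uniform(0, θ) is conjugate: posterior is Pareto(max(x_m, max xᵢ), k + n).
Sample maximum = 26.28; prior scale x_m = 24.6 → posterior scale = max = 26.28.
Posterior shape = 5.3 + 3 = 8.3.
E[θ|data] = k·x_m/(k−1) = 8.3·26.28/7.3 = 29.8800.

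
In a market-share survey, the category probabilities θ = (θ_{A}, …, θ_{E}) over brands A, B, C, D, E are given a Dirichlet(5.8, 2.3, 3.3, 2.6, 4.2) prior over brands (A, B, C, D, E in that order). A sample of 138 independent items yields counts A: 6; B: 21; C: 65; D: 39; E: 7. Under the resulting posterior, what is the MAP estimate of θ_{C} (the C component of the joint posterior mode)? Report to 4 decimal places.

0.4451

The Dirichlet prior is conjugate to the Multinomial likelihood: each posterior αⱼ = prior αⱼ + observed count nⱼ.
Posterior concentration: (11.8, 23.3, 68.3, 41.6, 11.2), total = 156.2.
Joint mode component: (α_{C}−1)/(Σα−K) = 67.3/151.2 = 0.4451.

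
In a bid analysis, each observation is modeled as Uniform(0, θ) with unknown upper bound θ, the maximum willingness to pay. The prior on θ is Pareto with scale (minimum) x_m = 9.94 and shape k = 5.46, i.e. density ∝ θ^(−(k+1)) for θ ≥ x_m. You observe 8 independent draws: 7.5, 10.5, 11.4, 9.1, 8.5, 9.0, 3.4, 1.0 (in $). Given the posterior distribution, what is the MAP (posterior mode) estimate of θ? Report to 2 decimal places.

A Pareto(scale x_m, shape k) prior on the upper bound θ of Uniform(0, θ) is conjugate: posterior is Pareto(max(x_m, max xᵢ), k + n).
Sample maximum = 11.4; prior scale x_m = 9.94 → posterior scale = max = 11.40.
Posterior shape = 5.46 + 8 = 13.46.
The Pareto density is decreasing on [x_m, ∞), so the mode is x_m = 11.40.

11.40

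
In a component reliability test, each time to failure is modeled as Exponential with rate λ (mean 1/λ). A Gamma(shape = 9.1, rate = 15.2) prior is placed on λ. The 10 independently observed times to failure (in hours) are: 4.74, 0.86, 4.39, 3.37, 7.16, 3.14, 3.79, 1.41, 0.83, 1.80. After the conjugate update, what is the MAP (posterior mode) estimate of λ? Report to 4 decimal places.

With a Gamma(shape α, rate β) prior on the exponential rate λ, the posterior after n observations with total T = Σxᵢ is Gamma(α+n, β+T).
Sum of observations T = 31.49 hours; n = 10.
Posterior: Gamma(9.1+10, 15.2+31.49) = Gamma(19.1, 46.69).
Mode = (α−1)/β = 0.3877.

0.3877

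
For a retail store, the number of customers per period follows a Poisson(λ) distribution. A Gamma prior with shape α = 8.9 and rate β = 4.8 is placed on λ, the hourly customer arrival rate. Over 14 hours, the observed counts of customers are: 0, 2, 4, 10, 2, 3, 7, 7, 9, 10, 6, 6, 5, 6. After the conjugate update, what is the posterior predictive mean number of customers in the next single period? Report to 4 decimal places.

4.5691

With a Gamma(shape α, rate β) prior, the Poisson likelihood is conjugate: the posterior is Gamma(α + ΣXᵢ, β + n).
Sum of counts S = 77 over n = 14 hours.
Posterior: Gamma(α+S, β+n) = Gamma(8.9+77, 4.8+14) = Gamma(85.9, 18.8).
The predictive distribution for one future period is NegBinom with mean α/β = 4.5691.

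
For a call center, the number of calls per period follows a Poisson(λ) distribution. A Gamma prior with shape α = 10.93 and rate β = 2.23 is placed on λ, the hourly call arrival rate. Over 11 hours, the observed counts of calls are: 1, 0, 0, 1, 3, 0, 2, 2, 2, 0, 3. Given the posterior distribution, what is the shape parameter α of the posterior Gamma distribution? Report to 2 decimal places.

24.93

With a Gamma(shape α, rate β) prior, the Poisson likelihood is conjugate: the posterior is Gamma(α + ΣXᵢ, β + n).
Sum of counts S = 14 over n = 11 hours.
Posterior: Gamma(α+S, β+n) = Gamma(10.93+14, 2.23+11) = Gamma(24.93, 13.23).
Posterior α = 24.93.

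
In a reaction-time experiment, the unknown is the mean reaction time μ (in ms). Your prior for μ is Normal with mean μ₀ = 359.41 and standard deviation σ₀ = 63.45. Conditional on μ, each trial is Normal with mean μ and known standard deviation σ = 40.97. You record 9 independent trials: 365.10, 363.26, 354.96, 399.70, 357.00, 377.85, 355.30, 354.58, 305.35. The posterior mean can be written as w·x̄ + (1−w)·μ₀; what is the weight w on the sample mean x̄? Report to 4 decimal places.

For Normal data with known variance σ², a Normal(μ₀, σ₀²) prior on μ is conjugate. Posterior precision = 1/σ₀² + n/σ²; posterior mean is the precision-weighted average of μ₀ and x̄.
σ₀² = 63.45² = 4025.9025, σ² = 40.97² = 1678.5409. Prior precision 1/σ₀² = 1/4025.9025; data precision n/σ² = 9/1678.5409.
w = (n/σ²)/(1/σ₀² + n/σ²) = n·σ₀²/(σ² + n·σ₀²) = 9·4025.9025/(1678.5409 + 9·4025.9025) = 36233.1225/37911.6634 = 0.9557.

0.9557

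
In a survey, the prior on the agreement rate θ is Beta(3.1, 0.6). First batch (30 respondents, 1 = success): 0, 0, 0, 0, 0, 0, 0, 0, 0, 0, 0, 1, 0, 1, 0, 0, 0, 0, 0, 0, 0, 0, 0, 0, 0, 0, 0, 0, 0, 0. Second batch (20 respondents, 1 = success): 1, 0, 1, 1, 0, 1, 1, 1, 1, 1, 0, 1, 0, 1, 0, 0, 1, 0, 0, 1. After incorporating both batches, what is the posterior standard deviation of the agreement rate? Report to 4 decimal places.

The Beta prior is conjugate to a Binomial/Bernoulli likelihood; the update adds successes to α and failures to β.
After batch 1: Beta(3.1+2, 0.6+28) = Beta(5.1, 28.6).
After batch 2: Beta(5.1+12, 28.6+8) = Beta(17.1, 36.6).
Var = αβ/((α+β)²(α+β+1)) = 17.1·36.6/(53.7²·54.7) = 0.00396772; SD = √0.00396772 = 0.0630.

0.0630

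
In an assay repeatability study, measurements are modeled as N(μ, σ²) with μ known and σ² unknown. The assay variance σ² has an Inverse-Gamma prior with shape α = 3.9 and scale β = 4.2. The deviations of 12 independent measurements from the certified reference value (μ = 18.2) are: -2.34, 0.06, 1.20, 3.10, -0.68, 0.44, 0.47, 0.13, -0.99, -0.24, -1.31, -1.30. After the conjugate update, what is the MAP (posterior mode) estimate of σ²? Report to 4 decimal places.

With known mean μ and an Inverse-Gamma(α, β) prior on σ², the Normal likelihood is conjugate: posterior is Inv-Gamma(α + n/2, β + Σ(xᵢ−μ)²/2).
Σ(xᵢ−μ)² = (-2.34)² + (0.06)² + (1.20)² + (3.10)² + (-0.68)² + (0.44)² + (0.47)² + (0.13)² + (-0.99)² + (-0.24)² + (-1.31)² + (-1.30)² = 21.8668.
Posterior: Inv-Gamma(3.9 + 12/2, 4.2 + 21.8668/2) = Inv-Gamma(9.90, 15.13340).
Mode = β/(α+1) = 15.13340/10.90 = 1.3884.

1.3884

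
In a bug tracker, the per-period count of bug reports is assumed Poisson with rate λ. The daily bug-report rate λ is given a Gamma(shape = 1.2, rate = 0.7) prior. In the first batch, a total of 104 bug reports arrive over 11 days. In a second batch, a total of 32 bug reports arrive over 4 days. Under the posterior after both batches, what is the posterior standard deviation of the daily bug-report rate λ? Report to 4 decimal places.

With a Gamma(shape α, rate β) prior, the Poisson likelihood is conjugate: the posterior is Gamma(α + ΣXᵢ, β + n).
After batch 1: Gamma(α+S, β+n) = Gamma(1.2+104, 0.7+11) = Gamma(105.2, 11.7).
After batch 2: Gamma(α+S, β+n) = Gamma(105.2+32, 11.7+4) = Gamma(137.2, 15.7).
SD = √α/β = √137.2/15.7 = 0.7461.

0.7461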